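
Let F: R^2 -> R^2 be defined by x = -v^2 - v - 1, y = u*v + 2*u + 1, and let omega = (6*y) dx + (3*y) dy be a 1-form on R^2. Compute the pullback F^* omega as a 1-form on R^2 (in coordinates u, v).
F^* omega = (3*u*v^2 + 12*u*v + 12*u + 3*v + 6) du + (3*u^2*v + 6*u^2 - 12*u*v^2 - 30*u*v - 9*u - 12*v - 6) dv

Using F^*(f dg) = (f ∘ F) d(g ∘ F), substitute each coordinate x_i by F_i(u, v) in f_i, and replace dx_i by d F_i = (∂F_i/∂u) du + (∂F_i/∂v) dv.
  For the x component: f_1(F) = 6*u*v + 12*u + 6; d F_1 = (0) du + (-2*v - 1) dv
  For the y component: f_2(F) = 3*u*v + 6*u + 3; d F_2 = (v + 2) du + (u) dv
Combining and collecting du, dv coefficients:
  coeff of du: 3*u*v^2 + 12*u*v + 12*u + 3*v + 6
  coeff of dv: 3*u^2*v + 6*u^2 - 12*u*v^2 - 30*u*v - 9*u - 12*v - 6
F^* omega = (3*u*v^2 + 12*u*v + 12*u + 3*v + 6) du + (3*u^2*v + 6*u^2 - 12*u*v^2 - 30*u*v - 9*u - 12*v - 6) dv.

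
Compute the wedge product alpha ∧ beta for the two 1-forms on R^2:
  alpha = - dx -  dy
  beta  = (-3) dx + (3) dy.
alpha ∧ beta = (-6) dx ∧ dy

Distribute the wedge, using dx_i ∧ dx_j = -dx_j ∧ dx_i and dx_i ∧ dx_i = 0. For each pair (i, j) with i < j, the coefficient of dx_i ∧ dx_j in alpha ∧ beta is (alpha_i * beta_j - alpha_j * beta_i). Collecting: alpha ∧ beta = (-6) dx ∧ dy.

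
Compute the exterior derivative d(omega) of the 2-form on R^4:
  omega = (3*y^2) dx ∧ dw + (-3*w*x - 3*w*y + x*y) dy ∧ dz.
d(omega) = (-6*y) dx ∧ dy ∧ dw + (-3*w + y) dx ∧ dy ∧ dz + (-3*x - 3*y) dy ∧ dz ∧ dw

For a 2-form omega = sum_{i<j} g_{ij} dx_i ∧ dx_j, the exterior derivative is
  d(omega) = sum_{i<j} d(g_{ij}) ∧ dx_i ∧ dx_j = sum_{i<j, k} (∂g_{ij}/∂x_k) dx_k ∧ dx_i ∧ dx_j.
Expand each term, using dx_k ∧ dx_i ∧ dx_j = sgn(permutation) dx_{(a)} ∧ dx_{(b)} ∧ dx_{(c)} with (a < b < c) sorted:
  d(3*y^2) includes (∂/∂y)(3*y^2) dy = (6*y) dy, which multiplied by dx ∧ dw gives (-6*y) dx ∧ dy ∧ dw
  d(-3*w*x - 3*w*y + x*y) includes (∂/∂x)(-3*w*x - 3*w*y + x*y) dx = (-3*w + y) dx, which multiplied by dy ∧ dz gives (-3*w + y) dx ∧ dy ∧ dz
  d(-3*w*x - 3*w*y + x*y) includes (∂/∂w)(-3*w*x - 3*w*y + x*y) dw = (-3*x - 3*y) dw, which multiplied by dy ∧ dz gives (-3*x - 3*y) dy ∧ dz ∧ dw
Collecting like 3-forms: d(omega) = (-6*y) dx ∧ dy ∧ dw + (-3*w + y) dx ∧ dy ∧ dz + (-3*x - 3*y) dy ∧ dz ∧ dw.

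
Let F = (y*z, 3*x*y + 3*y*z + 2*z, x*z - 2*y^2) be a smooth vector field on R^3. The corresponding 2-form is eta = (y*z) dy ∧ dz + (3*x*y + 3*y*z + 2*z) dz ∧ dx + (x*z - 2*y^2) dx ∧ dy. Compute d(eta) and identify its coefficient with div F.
d(eta) = (4*x + 3*z) dx ∧ dy ∧ dz; div F = 4*x + 3*z

For a 2-form in R^3 of the form above, applying d gives a 3-form with coefficient ∂P/∂x + ∂Q/∂y + ∂R/∂z:
  ∂P/∂x = 0
  ∂Q/∂y = 3*x + 3*z
  ∂R/∂z = x
Sum = 4*x + 3*z, which is exactly div F.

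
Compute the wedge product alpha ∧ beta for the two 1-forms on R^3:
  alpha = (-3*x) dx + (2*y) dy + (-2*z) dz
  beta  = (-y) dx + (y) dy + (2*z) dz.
alpha ∧ beta = (y*(-3*x + 2*y)) dx ∧ dy + (-2*z*(3*x + y)) dx ∧ dz + (6*y*z) dy ∧ dz

Distribute the wedge, using dx_i ∧ dx_j = -dx_j ∧ dx_i and dx_i ∧ dx_i = 0. For each pair (i, j) with i < j, the coefficient of dx_i ∧ dx_j in alpha ∧ beta is (alpha_i * beta_j - alpha_j * beta_i). Collecting: alpha ∧ beta = (y*(-3*x + 2*y)) dx ∧ dy + (-2*z*(3*x + y)) dx ∧ dz + (6*y*z) dy ∧ dz.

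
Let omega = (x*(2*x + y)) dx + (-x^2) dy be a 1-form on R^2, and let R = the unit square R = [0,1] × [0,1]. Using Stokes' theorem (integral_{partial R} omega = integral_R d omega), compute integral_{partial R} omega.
integral_(partial R) omega = -3/2

Stokes: integral_partial_R omega = integral_R d omega with d omega = (∂Q/∂x - ∂P/∂y) dx ∧ dy.
  ∂Q/∂x = -2*x
  ∂P/∂y = x
  integrand = ∂Q/∂x - ∂P/∂y = -3*x.
Integrating over R: integral_0^1 integral_0^1 (-3*x) dx dy = -3/2.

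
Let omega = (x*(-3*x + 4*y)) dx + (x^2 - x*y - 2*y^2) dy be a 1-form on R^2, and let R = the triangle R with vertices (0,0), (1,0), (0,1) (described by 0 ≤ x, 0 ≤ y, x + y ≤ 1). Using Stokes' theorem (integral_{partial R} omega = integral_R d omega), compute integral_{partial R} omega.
integral_(partial R) omega = -1/2

Stokes: integral_partial_R omega = integral_R d omega with d omega = (∂Q/∂x - ∂P/∂y) dx ∧ dy.
  ∂Q/∂x = 2*x - y
  ∂P/∂y = 4*x
  integrand = ∂Q/∂x - ∂P/∂y = -2*x - y.
Integrating over R: integral_0^1 integral_0^{1-x} (-2*x - y) dy dx = -1/2.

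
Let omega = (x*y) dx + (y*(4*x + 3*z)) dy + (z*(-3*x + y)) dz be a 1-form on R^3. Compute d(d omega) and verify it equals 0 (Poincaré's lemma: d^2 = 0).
d(d omega) = 0

Step 1: d omega = sum_{i<j} (∂f_j/∂x_i - ∂f_i/∂x_j) dx_i ∧ dx_j:
  coeff of dx ∧ dy: -x + 4*y
  coeff of dx ∧ dz: -3*z
  coeff of dy ∧ dz: -3*y + z
Step 2: Apply d again to each 2-form coefficient. The only possible 3-form in R^3 is dx ∧ dy ∧ dz, with coefficient
  ∂(coeff of dy∧dz)/∂x - ∂(coeff of dx∧dz)/∂y + ∂(coeff of dx∧dy)/∂z
  = ∂/∂x (-3*y + z) - ∂/∂y (-3*z) + ∂/∂z (-x + 4*y).
Each of these terms simplifies to sums of mixed partials that cancel in pairs. The result is 0 (by equality of mixed partials for smooth functions — Schwarz / Clairaut).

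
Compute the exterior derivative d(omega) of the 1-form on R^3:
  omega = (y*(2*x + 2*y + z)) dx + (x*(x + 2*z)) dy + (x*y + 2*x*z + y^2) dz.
d(omega) = (-4*y + z) dx ∧ dy + (2*z) dx ∧ dz + (-x + 2*y) dy ∧ dz

For a 1-form omega = sum_i f_i dx_i, the exterior derivative is
  d(omega) = sum_{i < j} (∂f_j/∂x_i - ∂f_i/∂x_j) dx_i ∧ dx_j.
  coefficient of dx ∧ dy: ∂f_2/∂x - ∂f_1/∂y = ∂(x*(x + 2*z))/∂x - ∂(y*(2*x + 2*y + z))/∂y = -4*y + z
  coefficient of dx ∧ dz: ∂f_3/∂x - ∂f_1/∂z = ∂(x*y + 2*x*z + y^2)/∂x - ∂(y*(2*x + 2*y + z))/∂z = 2*z
  coefficient of dy ∧ dz: ∂f_3/∂y - ∂f_2/∂z = ∂(x*y + 2*x*z + y^2)/∂y - ∂(x*(x + 2*z))/∂z = -x + 2*y
Assembling: d(omega) = (-4*y + z) dx ∧ dy + (2*z) dx ∧ dz + (-x + 2*y) dy ∧ dz.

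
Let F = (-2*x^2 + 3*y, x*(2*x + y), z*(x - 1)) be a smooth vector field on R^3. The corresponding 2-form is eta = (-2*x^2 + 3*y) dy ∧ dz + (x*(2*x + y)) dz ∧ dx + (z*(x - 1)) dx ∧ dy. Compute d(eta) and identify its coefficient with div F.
d(eta) = (-2*x - 1) dx ∧ dy ∧ dz; div F = -2*x - 1

For a 2-form in R^3 of the form above, applying d gives a 3-form with coefficient ∂P/∂x + ∂Q/∂y + ∂R/∂z:
  ∂P/∂x = -4*x
  ∂Q/∂y = x
  ∂R/∂z = x - 1
Sum = -2*x - 1, which is exactly div F.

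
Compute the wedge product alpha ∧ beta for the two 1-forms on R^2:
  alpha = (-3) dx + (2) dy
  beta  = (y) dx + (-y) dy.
alpha ∧ beta = (y) dx ∧ dy

Distribute the wedge, using dx_i ∧ dx_j = -dx_j ∧ dx_i and dx_i ∧ dx_i = 0. For each pair (i, j) with i < j, the coefficient of dx_i ∧ dx_j in alpha ∧ beta is (alpha_i * beta_j - alpha_j * beta_i). Collecting: alpha ∧ beta = (y) dx ∧ dy.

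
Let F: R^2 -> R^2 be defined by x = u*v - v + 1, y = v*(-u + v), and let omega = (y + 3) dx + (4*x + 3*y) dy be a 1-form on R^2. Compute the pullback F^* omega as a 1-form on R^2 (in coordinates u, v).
F^* omega = (v*(-2*u*v - 2*v^2 + 4*v - 1)) du + (-2*u^2*v + 5*u*v - u + 6*v^3 - 9*v^2 + 8*v - 3) dv

Using F^*(f dg) = (f ∘ F) d(g ∘ F), substitute each coordinate x_i by F_i(u, v) in f_i, and replace dx_i by d F_i = (∂F_i/∂u) du + (∂F_i/∂v) dv.
  For the x component: f_1(F) = -u*v + v^2 + 3; d F_1 = (v) du + (u - 1) dv
  For the y component: f_2(F) = u*v + 3*v^2 - 4*v + 4; d F_2 = (-v) du + (-u + 2*v) dv
Combining and collecting du, dv coefficients:
  coeff of du: v*(-2*u*v - 2*v^2 + 4*v - 1)
  coeff of dv: -2*u^2*v + 5*u*v - u + 6*v^3 - 9*v^2 + 8*v - 3
F^* omega = (v*(-2*u*v - 2*v^2 + 4*v - 1)) du + (-2*u^2*v + 5*u*v - u + 6*v^3 - 9*v^2 + 8*v - 3) dv.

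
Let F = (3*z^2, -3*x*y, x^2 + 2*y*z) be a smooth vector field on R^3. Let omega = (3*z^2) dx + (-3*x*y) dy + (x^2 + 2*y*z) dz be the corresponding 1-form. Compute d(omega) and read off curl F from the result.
d(omega) = (2*z) dy ∧ dz + (-2*x + 6*z) dz ∧ dx + (-3*y) dx ∧ dy; curl F = (2*z, -2*x + 6*z, -3*y)

d omega = sum_{i<j} (∂f_j/∂x_i - ∂f_i/∂x_j) dx_i ∧ dx_j. Under the identification (dy ∧ dz, dz ∧ dx, dx ∧ dy) ↔ (e_x, e_y, e_z), the coefficients are exactly the components of curl F. Compute:
  ∂R/∂y - ∂Q/∂z = (2*z) - (0) = 2*z
  ∂P/∂z - ∂R/∂x = (6*z) - (2*x) = -2*x + 6*z
  ∂Q/∂x - ∂P/∂y = (-3*y) - (0) = -3*y.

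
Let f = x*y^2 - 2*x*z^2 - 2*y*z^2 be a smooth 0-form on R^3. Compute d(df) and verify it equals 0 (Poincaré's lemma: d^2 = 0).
d(df) = 0

Step 1: df = sum_i (∂f/∂x_i) dx_i = (y^2 - 2*z^2) dx + (2*x*y - 2*z^2) dy + (4*z*(-x - y)) dz.
Step 2: Apply d again. Using the 1-form formula, the coefficient of dx ∧ dy in d(df) is ∂^2 f/∂x ∂y - ∂^2 f/∂y ∂x = (2*y) - (2*y) = 0 (equality of mixed partials for smooth f).
Similarly for dx ∧ dz and dy ∧ dz — all coefficients vanish. So d(df) = 0.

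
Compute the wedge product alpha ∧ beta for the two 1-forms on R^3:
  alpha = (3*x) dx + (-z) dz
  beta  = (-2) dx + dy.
alpha ∧ beta = (3*x) dx ∧ dy + (-2*z) dx ∧ dz + (z) dy ∧ dz

Distribute the wedge, using dx_i ∧ dx_j = -dx_j ∧ dx_i and dx_i ∧ dx_i = 0. For each pair (i, j) with i < j, the coefficient of dx_i ∧ dx_j in alpha ∧ beta is (alpha_i * beta_j - alpha_j * beta_i). Collecting: alpha ∧ beta = (3*x) dx ∧ dy + (-2*z) dx ∧ dz + (z) dy ∧ dz.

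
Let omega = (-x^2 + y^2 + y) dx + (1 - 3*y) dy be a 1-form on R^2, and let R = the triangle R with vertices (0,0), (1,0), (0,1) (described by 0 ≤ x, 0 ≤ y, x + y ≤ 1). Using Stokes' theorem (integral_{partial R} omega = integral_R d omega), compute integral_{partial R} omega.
integral_(partial R) omega = -5/6

Stokes: integral_partial_R omega = integral_R d omega with d omega = (∂Q/∂x - ∂P/∂y) dx ∧ dy.
  ∂Q/∂x = 0
  ∂P/∂y = 2*y + 1
  integrand = ∂Q/∂x - ∂P/∂y = -2*y - 1.
Integrating over R: integral_0^1 integral_0^{1-x} (-2*y - 1) dy dx = -5/6.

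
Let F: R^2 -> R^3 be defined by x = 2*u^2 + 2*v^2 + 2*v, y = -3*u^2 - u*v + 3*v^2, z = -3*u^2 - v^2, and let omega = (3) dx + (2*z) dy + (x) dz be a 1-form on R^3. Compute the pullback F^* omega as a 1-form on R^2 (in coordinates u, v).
F^* omega = (24*u^3 + 6*u^2*v - 12*u*v + 12*u + 2*v^3) du + (6*u^3 - 40*u^2*v + 2*u*v^2 - 16*v^3 - 4*v^2 + 12*v + 6) dv

Using F^*(f dg) = (f ∘ F) d(g ∘ F), substitute each coordinate x_i by F_i(u, v) in f_i, and replace dx_i by d F_i = (∂F_i/∂u) du + (∂F_i/∂v) dv.
  For the x component: f_1(F) = 3; d F_1 = (4*u) du + (4*v + 2) dv
  For the y component: f_2(F) = -6*u^2 - 2*v^2; d F_2 = (-6*u - v) du + (-u + 6*v) dv
  For the z component: f_3(F) = 2*u^2 + 2*v^2 + 2*v; d F_3 = (-6*u) du + (-2*v) dv
Combining and collecting du, dv coefficients:
  coeff of du: 24*u^3 + 6*u^2*v - 12*u*v + 12*u + 2*v^3
  coeff of dv: 6*u^3 - 40*u^2*v + 2*u*v^2 - 16*v^3 - 4*v^2 + 12*v + 6
F^* omega = (24*u^3 + 6*u^2*v - 12*u*v + 12*u + 2*v^3) du + (6*u^3 - 40*u^2*v + 2*u*v^2 - 16*v^3 - 4*v^2 + 12*v + 6) dv.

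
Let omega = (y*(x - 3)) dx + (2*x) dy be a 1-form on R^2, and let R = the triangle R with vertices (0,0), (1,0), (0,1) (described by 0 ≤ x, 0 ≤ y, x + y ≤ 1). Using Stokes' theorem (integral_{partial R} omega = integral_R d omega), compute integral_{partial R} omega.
integral_(partial R) omega = 7/3

Stokes: integral_partial_R omega = integral_R d omega with d omega = (∂Q/∂x - ∂P/∂y) dx ∧ dy.
  ∂Q/∂x = 2
  ∂P/∂y = x - 3
  integrand = ∂Q/∂x - ∂P/∂y = 5 - x.
Integrating over R: integral_0^1 integral_0^{1-x} (5 - x) dy dx = 7/3.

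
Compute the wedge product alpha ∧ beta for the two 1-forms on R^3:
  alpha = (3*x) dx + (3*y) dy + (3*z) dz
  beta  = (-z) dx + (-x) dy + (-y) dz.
alpha ∧ beta = (-3*x^2 + 3*y*z) dx ∧ dy + (-3*x*y + 3*z^2) dx ∧ dz + (3*x*z - 3*y^2) dy ∧ dz

Distribute the wedge, using dx_i ∧ dx_j = -dx_j ∧ dx_i and dx_i ∧ dx_i = 0. For each pair (i, j) with i < j, the coefficient of dx_i ∧ dx_j in alpha ∧ beta is (alpha_i * beta_j - alpha_j * beta_i). Collecting: alpha ∧ beta = (-3*x^2 + 3*y*z) dx ∧ dy + (-3*x*y + 3*z^2) dx ∧ dz + (3*x*z - 3*y^2) dy ∧ dz.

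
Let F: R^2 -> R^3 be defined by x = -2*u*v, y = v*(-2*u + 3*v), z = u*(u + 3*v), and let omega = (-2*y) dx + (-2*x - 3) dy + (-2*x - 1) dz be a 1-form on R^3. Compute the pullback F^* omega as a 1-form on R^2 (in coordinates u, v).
F^* omega = (8*u^2*v - 4*u*v^2 - 2*u + 12*v^3 + 3*v) du + (-4*u^2*v + 36*u*v^2 + 3*u - 18*v) dv

Using F^*(f dg) = (f ∘ F) d(g ∘ F), substitute each coordinate x_i by F_i(u, v) in f_i, and replace dx_i by d F_i = (∂F_i/∂u) du + (∂F_i/∂v) dv.
  For the x component: f_1(F) = 2*v*(2*u - 3*v); d F_1 = (-2*v) du + (-2*u) dv
  For the y component: f_2(F) = 4*u*v - 3; d F_2 = (-2*v) du + (-2*u + 6*v) dv
  For the z component: f_3(F) = 4*u*v - 1; d F_3 = (2*u + 3*v) du + (3*u) dv
Combining and collecting du, dv coefficients:
  coeff of du: 8*u^2*v - 4*u*v^2 - 2*u + 12*v^3 + 3*v
  coeff of dv: -4*u^2*v + 36*u*v^2 + 3*u - 18*v
F^* omega = (8*u^2*v - 4*u*v^2 - 2*u + 12*v^3 + 3*v) du + (-4*u^2*v + 36*u*v^2 + 3*u - 18*v) dv.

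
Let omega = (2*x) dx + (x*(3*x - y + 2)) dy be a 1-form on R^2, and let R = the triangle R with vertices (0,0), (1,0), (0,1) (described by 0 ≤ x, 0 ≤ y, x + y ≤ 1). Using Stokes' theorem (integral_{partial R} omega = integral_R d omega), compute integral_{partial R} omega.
integral_(partial R) omega = 11/6

Stokes: integral_partial_R omega = integral_R d omega with d omega = (∂Q/∂x - ∂P/∂y) dx ∧ dy.
  ∂Q/∂x = 6*x - y + 2
  ∂P/∂y = 0
  integrand = ∂Q/∂x - ∂P/∂y = 6*x - y + 2.
Integrating over R: integral_0^1 integral_0^{1-x} (6*x - y + 2) dy dx = 11/6.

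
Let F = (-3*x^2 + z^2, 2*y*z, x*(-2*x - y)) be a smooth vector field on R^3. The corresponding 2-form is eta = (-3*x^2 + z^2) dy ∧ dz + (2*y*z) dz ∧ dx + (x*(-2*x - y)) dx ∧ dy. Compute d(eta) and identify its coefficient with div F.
d(eta) = (-6*x + 2*z) dx ∧ dy ∧ dz; div F = -6*x + 2*z

For a 2-form in R^3 of the form above, applying d gives a 3-form with coefficient ∂P/∂x + ∂Q/∂y + ∂R/∂z:
  ∂P/∂x = -6*x
  ∂Q/∂y = 2*z
  ∂R/∂z = 0
Sum = -6*x + 2*z, which is exactly div F.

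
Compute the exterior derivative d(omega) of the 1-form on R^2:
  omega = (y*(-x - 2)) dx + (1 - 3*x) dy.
d(omega) = (x - 1) dx ∧ dy

For a 1-form omega = sum_i f_i dx_i, the exterior derivative is
  d(omega) = sum_{i < j} (∂f_j/∂x_i - ∂f_i/∂x_j) dx_i ∧ dx_j.
  coefficient of dx ∧ dy: ∂f_2/∂x - ∂f_1/∂y = ∂(1 - 3*x)/∂x - ∂(y*(-x - 2))/∂y = x - 1
Assembling: d(omega) = (x - 1) dx ∧ dy.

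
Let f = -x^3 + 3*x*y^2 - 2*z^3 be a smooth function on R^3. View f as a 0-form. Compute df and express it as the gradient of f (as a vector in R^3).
df = (-3*x^2 + 3*y^2) dx + (6*x*y) dy + (-6*z^2) dz; grad f = (-3*x^2 + 3*y^2, 6*x*y, -6*z^2)

For a 0-form f, d f = (∂f/∂x) dx + (∂f/∂y) dy + (∂f/∂z) dz. The components of the vector representation are exactly the entries of grad f in Cartesian coordinates:
  ∂f/∂x = -3*x^2 + 3*y^2
  ∂f/∂y = 6*x*y
  ∂f/∂z = -6*z^2.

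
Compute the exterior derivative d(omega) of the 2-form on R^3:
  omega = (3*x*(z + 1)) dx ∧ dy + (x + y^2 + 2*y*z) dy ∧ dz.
d(omega) = (3*x + 1) dx ∧ dy ∧ dz

For a 2-form omega = sum_{i<j} g_{ij} dx_i ∧ dx_j, the exterior derivative is
  d(omega) = sum_{i<j} d(g_{ij}) ∧ dx_i ∧ dx_j = sum_{i<j, k} (∂g_{ij}/∂x_k) dx_k ∧ dx_i ∧ dx_j.
Expand each term, using dx_k ∧ dx_i ∧ dx_j = sgn(permutation) dx_{(a)} ∧ dx_{(b)} ∧ dx_{(c)} with (a < b < c) sorted:
  d(3*x*(z + 1)) includes (∂/∂z)(3*x*(z + 1)) dz = (3*x) dz, which multiplied by dx ∧ dy gives (3*x) dx ∧ dy ∧ dz
  d(x + y^2 + 2*y*z) includes (∂/∂x)(x + y^2 + 2*y*z) dx = (1) dx, which multiplied by dy ∧ dz gives (1) dx ∧ dy ∧ dz
Collecting like 3-forms: d(omega) = (3*x + 1) dx ∧ dy ∧ dz.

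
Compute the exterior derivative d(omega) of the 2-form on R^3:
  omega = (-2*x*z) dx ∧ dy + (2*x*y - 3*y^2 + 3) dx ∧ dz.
d(omega) = (-4*x + 6*y) dx ∧ dy ∧ dz

For a 2-form omega = sum_{i<j} g_{ij} dx_i ∧ dx_j, the exterior derivative is
  d(omega) = sum_{i<j} d(g_{ij}) ∧ dx_i ∧ dx_j = sum_{i<j, k} (∂g_{ij}/∂x_k) dx_k ∧ dx_i ∧ dx_j.
Expand each term, using dx_k ∧ dx_i ∧ dx_j = sgn(permutation) dx_{(a)} ∧ dx_{(b)} ∧ dx_{(c)} with (a < b < c) sorted:
  d(-2*x*z) includes (∂/∂z)(-2*x*z) dz = (-2*x) dz, which multiplied by dx ∧ dy gives (-2*x) dx ∧ dy ∧ dz
  d(2*x*y - 3*y^2 + 3) includes (∂/∂y)(2*x*y - 3*y^2 + 3) dy = (2*x - 6*y) dy, which multiplied by dx ∧ dz gives (-2*x + 6*y) dx ∧ dy ∧ dz
Collecting like 3-forms: d(omega) = (-4*x + 6*y) dx ∧ dy ∧ dz.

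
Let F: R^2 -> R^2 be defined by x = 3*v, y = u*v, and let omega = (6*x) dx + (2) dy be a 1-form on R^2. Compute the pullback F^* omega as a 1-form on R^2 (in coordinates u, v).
F^* omega = (2*v) du + (2*u + 54*v) dv

Using F^*(f dg) = (f ∘ F) d(g ∘ F), substitute each coordinate x_i by F_i(u, v) in f_i, and replace dx_i by d F_i = (∂F_i/∂u) du + (∂F_i/∂v) dv.
  For the x component: f_1(F) = 18*v; d F_1 = (0) du + (3) dv
  For the y component: f_2(F) = 2; d F_2 = (v) du + (u) dv
Combining and collecting du, dv coefficients:
  coeff of du: 2*v
  coeff of dv: 2*u + 54*v
F^* omega = (2*v) du + (2*u + 54*v) dv.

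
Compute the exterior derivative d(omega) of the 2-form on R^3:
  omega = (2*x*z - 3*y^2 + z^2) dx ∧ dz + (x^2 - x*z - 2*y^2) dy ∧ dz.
d(omega) = (2*x + 6*y - z) dx ∧ dy ∧ dz

For a 2-form omega = sum_{i<j} g_{ij} dx_i ∧ dx_j, the exterior derivative is
  d(omega) = sum_{i<j} d(g_{ij}) ∧ dx_i ∧ dx_j = sum_{i<j, k} (∂g_{ij}/∂x_k) dx_k ∧ dx_i ∧ dx_j.
Expand each term, using dx_k ∧ dx_i ∧ dx_j = sgn(permutation) dx_{(a)} ∧ dx_{(b)} ∧ dx_{(c)} with (a < b < c) sorted:
  d(2*x*z - 3*y^2 + z^2) includes (∂/∂y)(2*x*z - 3*y^2 + z^2) dy = (-6*y) dy, which multiplied by dx ∧ dz gives (6*y) dx ∧ dy ∧ dz
  d(x^2 - x*z - 2*y^2) includes (∂/∂x)(x^2 - x*z - 2*y^2) dx = (2*x - z) dx, which multiplied by dy ∧ dz gives (2*x - z) dx ∧ dy ∧ dz
Collecting like 3-forms: d(omega) = (2*x + 6*y - z) dx ∧ dy ∧ dz.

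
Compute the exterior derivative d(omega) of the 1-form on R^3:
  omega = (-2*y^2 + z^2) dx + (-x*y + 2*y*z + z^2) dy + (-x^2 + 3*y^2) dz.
d(omega) = (3*y) dx ∧ dy + (-2*x - 2*z) dx ∧ dz + (4*y - 2*z) dy ∧ dz

For a 1-form omega = sum_i f_i dx_i, the exterior derivative is
  d(omega) = sum_{i < j} (∂f_j/∂x_i - ∂f_i/∂x_j) dx_i ∧ dx_j.
  coefficient of dx ∧ dy: ∂f_2/∂x - ∂f_1/∂y = ∂(-x*y + 2*y*z + z^2)/∂x - ∂(-2*y^2 + z^2)/∂y = 3*y
  coefficient of dx ∧ dz: ∂f_3/∂x - ∂f_1/∂z = ∂(-x^2 + 3*y^2)/∂x - ∂(-2*y^2 + z^2)/∂z = -2*x - 2*z
  coefficient of dy ∧ dz: ∂f_3/∂y - ∂f_2/∂z = ∂(-x^2 + 3*y^2)/∂y - ∂(-x*y + 2*y*z + z^2)/∂z = 4*y - 2*z
Assembling: d(omega) = (3*y) dx ∧ dy + (-2*x - 2*z) dx ∧ dz + (4*y - 2*z) dy ∧ dz.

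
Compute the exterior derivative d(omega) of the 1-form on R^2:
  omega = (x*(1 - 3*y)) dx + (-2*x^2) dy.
d(omega) = (-x) dx ∧ dy

For a 1-form omega = sum_i f_i dx_i, the exterior derivative is
  d(omega) = sum_{i < j} (∂f_j/∂x_i - ∂f_i/∂x_j) dx_i ∧ dx_j.
  coefficient of dx ∧ dy: ∂f_2/∂x - ∂f_1/∂y = ∂(-2*x^2)/∂x - ∂(x*(1 - 3*y))/∂y = -x
Assembling: d(omega) = (-x) dx ∧ dy.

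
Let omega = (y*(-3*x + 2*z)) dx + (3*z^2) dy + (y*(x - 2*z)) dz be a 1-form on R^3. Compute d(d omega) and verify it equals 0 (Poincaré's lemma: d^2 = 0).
d(d omega) = 0

Step 1: d omega = sum_{i<j} (∂f_j/∂x_i - ∂f_i/∂x_j) dx_i ∧ dx_j:
  coeff of dx ∧ dy: 3*x - 2*z
  coeff of dx ∧ dz: -y
  coeff of dy ∧ dz: x - 8*z
Step 2: Apply d again to each 2-form coefficient. The only possible 3-form in R^3 is dx ∧ dy ∧ dz, with coefficient
  ∂(coeff of dy∧dz)/∂x - ∂(coeff of dx∧dz)/∂y + ∂(coeff of dx∧dy)/∂z
  = ∂/∂x (x - 8*z) - ∂/∂y (-y) + ∂/∂z (3*x - 2*z).
Each of these terms simplifies to sums of mixed partials that cancel in pairs. The result is 0 (by equality of mixed partials for smooth functions — Schwarz / Clairaut).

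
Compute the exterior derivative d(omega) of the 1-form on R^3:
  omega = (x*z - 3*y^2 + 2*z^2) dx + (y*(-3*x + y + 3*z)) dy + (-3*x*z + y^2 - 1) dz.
d(omega) = (3*y) dx ∧ dy + (-x - 7*z) dx ∧ dz + (-y) dy ∧ dz

For a 1-form omega = sum_i f_i dx_i, the exterior derivative is
  d(omega) = sum_{i < j} (∂f_j/∂x_i - ∂f_i/∂x_j) dx_i ∧ dx_j.
  coefficient of dx ∧ dy: ∂f_2/∂x - ∂f_1/∂y = ∂(y*(-3*x + y + 3*z))/∂x - ∂(x*z - 3*y^2 + 2*z^2)/∂y = 3*y
  coefficient of dx ∧ dz: ∂f_3/∂x - ∂f_1/∂z = ∂(-3*x*z + y^2 - 1)/∂x - ∂(x*z - 3*y^2 + 2*z^2)/∂z = -x - 7*z
  coefficient of dy ∧ dz: ∂f_3/∂y - ∂f_2/∂z = ∂(-3*x*z + y^2 - 1)/∂y - ∂(y*(-3*x + y + 3*z))/∂z = -y
Assembling: d(omega) = (3*y) dx ∧ dy + (-x - 7*z) dx ∧ dz + (-y) dy ∧ dz.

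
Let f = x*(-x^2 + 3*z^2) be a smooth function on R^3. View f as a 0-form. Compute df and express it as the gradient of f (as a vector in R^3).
df = (-3*x^2 + 3*z^2) dx + (0) dy + (6*x*z) dz; grad f = (-3*x^2 + 3*z^2, 0, 6*x*z)

For a 0-form f, d f = (∂f/∂x) dx + (∂f/∂y) dy + (∂f/∂z) dz. The components of the vector representation are exactly the entries of grad f in Cartesian coordinates:
  ∂f/∂x = -3*x^2 + 3*z^2
  ∂f/∂y = 0
  ∂f/∂z = 6*x*z.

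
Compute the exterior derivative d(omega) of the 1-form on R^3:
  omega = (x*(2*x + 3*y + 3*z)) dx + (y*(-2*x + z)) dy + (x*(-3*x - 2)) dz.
d(omega) = (-3*x - 2*y) dx ∧ dy + (-9*x - 2) dx ∧ dz + (-y) dy ∧ dz

For a 1-form omega = sum_i f_i dx_i, the exterior derivative is
  d(omega) = sum_{i < j} (∂f_j/∂x_i - ∂f_i/∂x_j) dx_i ∧ dx_j.
  coefficient of dx ∧ dy: ∂f_2/∂x - ∂f_1/∂y = ∂(y*(-2*x + z))/∂x - ∂(x*(2*x + 3*y + 3*z))/∂y = -3*x - 2*y
  coefficient of dx ∧ dz: ∂f_3/∂x - ∂f_1/∂z = ∂(x*(-3*x - 2))/∂x - ∂(x*(2*x + 3*y + 3*z))/∂z = -9*x - 2
  coefficient of dy ∧ dz: ∂f_3/∂y - ∂f_2/∂z = ∂(x*(-3*x - 2))/∂y - ∂(y*(-2*x + z))/∂z = -y
Assembling: d(omega) = (-3*x - 2*y) dx ∧ dy + (-9*x - 2) dx ∧ dz + (-y) dy ∧ dz.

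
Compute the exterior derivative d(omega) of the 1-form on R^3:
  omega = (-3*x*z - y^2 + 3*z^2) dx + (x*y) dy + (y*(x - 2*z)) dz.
d(omega) = (3*y) dx ∧ dy + (3*x + y - 6*z) dx ∧ dz + (x - 2*z) dy ∧ dz

For a 1-form omega = sum_i f_i dx_i, the exterior derivative is
  d(omega) = sum_{i < j} (∂f_j/∂x_i - ∂f_i/∂x_j) dx_i ∧ dx_j.
  coefficient of dx ∧ dy: ∂f_2/∂x - ∂f_1/∂y = ∂(x*y)/∂x - ∂(-3*x*z - y^2 + 3*z^2)/∂y = 3*y
  coefficient of dx ∧ dz: ∂f_3/∂x - ∂f_1/∂z = ∂(y*(x - 2*z))/∂x - ∂(-3*x*z - y^2 + 3*z^2)/∂z = 3*x + y - 6*z
  coefficient of dy ∧ dz: ∂f_3/∂y - ∂f_2/∂z = ∂(y*(x - 2*z))/∂y - ∂(x*y)/∂z = x - 2*z
Assembling: d(omega) = (3*y) dx ∧ dy + (3*x + y - 6*z) dx ∧ dz + (x - 2*z) dy ∧ dz.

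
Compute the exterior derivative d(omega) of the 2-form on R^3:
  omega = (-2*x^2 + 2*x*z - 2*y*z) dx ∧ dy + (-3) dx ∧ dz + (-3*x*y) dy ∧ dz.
d(omega) = (2*x - 5*y) dx ∧ dy ∧ dz

For a 2-form omega = sum_{i<j} g_{ij} dx_i ∧ dx_j, the exterior derivative is
  d(omega) = sum_{i<j} d(g_{ij}) ∧ dx_i ∧ dx_j = sum_{i<j, k} (∂g_{ij}/∂x_k) dx_k ∧ dx_i ∧ dx_j.
Expand each term, using dx_k ∧ dx_i ∧ dx_j = sgn(permutation) dx_{(a)} ∧ dx_{(b)} ∧ dx_{(c)} with (a < b < c) sorted:
  d(-2*x^2 + 2*x*z - 2*y*z) includes (∂/∂z)(-2*x^2 + 2*x*z - 2*y*z) dz = (2*x - 2*y) dz, which multiplied by dx ∧ dy gives (2*x - 2*y) dx ∧ dy ∧ dz
  d(-3*x*y) includes (∂/∂x)(-3*x*y) dx = (-3*y) dx, which multiplied by dy ∧ dz gives (-3*y) dx ∧ dy ∧ dz
Collecting like 3-forms: d(omega) = (2*x - 5*y) dx ∧ dy ∧ dz.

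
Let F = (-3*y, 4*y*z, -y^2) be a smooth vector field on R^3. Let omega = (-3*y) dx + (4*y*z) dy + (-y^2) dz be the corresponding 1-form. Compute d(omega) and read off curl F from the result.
d(omega) = (-6*y) dy ∧ dz + (0) dz ∧ dx + (3) dx ∧ dy; curl F = (-6*y, 0, 3)

d omega = sum_{i<j} (∂f_j/∂x_i - ∂f_i/∂x_j) dx_i ∧ dx_j. Under the identification (dy ∧ dz, dz ∧ dx, dx ∧ dy) ↔ (e_x, e_y, e_z), the coefficients are exactly the components of curl F. Compute:
  ∂R/∂y - ∂Q/∂z = (-2*y) - (4*y) = -6*y
  ∂P/∂z - ∂R/∂x = (0) - (0) = 0
  ∂Q/∂x - ∂P/∂y = (0) - (-3) = 3.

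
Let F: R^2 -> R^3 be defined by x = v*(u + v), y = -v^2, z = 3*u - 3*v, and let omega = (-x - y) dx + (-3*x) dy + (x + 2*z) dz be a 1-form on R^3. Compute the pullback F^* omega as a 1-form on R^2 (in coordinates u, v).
F^* omega = (-u*v^2 + 3*u*v + 18*u + 3*v^2 - 18*v) du + (-u^2*v + 4*u*v^2 - 3*u*v - 18*u + 6*v^3 - 3*v^2 + 18*v) dv

Using F^*(f dg) = (f ∘ F) d(g ∘ F), substitute each coordinate x_i by F_i(u, v) in f_i, and replace dx_i by d F_i = (∂F_i/∂u) du + (∂F_i/∂v) dv.
  For the x component: f_1(F) = -u*v; d F_1 = (v) du + (u + 2*v) dv
  For the y component: f_2(F) = 3*v*(-u - v); d F_2 = (0) du + (-2*v) dv
  For the z component: f_3(F) = u*v + 6*u + v^2 - 6*v; d F_3 = (3) du + (-3) dv
Combining and collecting du, dv coefficients:
  coeff of du: -u*v^2 + 3*u*v + 18*u + 3*v^2 - 18*v
  coeff of dv: -u^2*v + 4*u*v^2 - 3*u*v - 18*u + 6*v^3 - 3*v^2 + 18*v
F^* omega = (-u*v^2 + 3*u*v + 18*u + 3*v^2 - 18*v) du + (-u^2*v + 4*u*v^2 - 3*u*v - 18*u + 6*v^3 - 3*v^2 + 18*v) dv.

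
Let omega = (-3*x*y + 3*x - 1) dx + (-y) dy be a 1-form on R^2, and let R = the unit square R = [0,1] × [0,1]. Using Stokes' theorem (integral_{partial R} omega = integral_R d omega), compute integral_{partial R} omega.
integral_(partial R) omega = 3/2

Stokes: integral_partial_R omega = integral_R d omega with d omega = (∂Q/∂x - ∂P/∂y) dx ∧ dy.
  ∂Q/∂x = 0
  ∂P/∂y = -3*x
  integrand = ∂Q/∂x - ∂P/∂y = 3*x.
Integrating over R: integral_0^1 integral_0^1 (3*x) dx dy = 3/2.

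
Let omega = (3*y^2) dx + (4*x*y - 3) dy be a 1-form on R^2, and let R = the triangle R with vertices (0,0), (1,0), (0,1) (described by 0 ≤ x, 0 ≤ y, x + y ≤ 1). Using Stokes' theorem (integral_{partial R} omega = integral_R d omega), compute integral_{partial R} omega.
integral_(partial R) omega = -1/3

Stokes: integral_partial_R omega = integral_R d omega with d omega = (∂Q/∂x - ∂P/∂y) dx ∧ dy.
  ∂Q/∂x = 4*y
  ∂P/∂y = 6*y
  integrand = ∂Q/∂x - ∂P/∂y = -2*y.
Integrating over R: integral_0^1 integral_0^{1-x} (-2*y) dy dx = -1/3.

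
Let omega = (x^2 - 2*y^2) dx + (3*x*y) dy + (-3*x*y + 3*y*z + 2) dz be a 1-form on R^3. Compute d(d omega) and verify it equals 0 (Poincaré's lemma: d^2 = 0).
d(d omega) = 0

Step 1: d omega = sum_{i<j} (∂f_j/∂x_i - ∂f_i/∂x_j) dx_i ∧ dx_j:
  coeff of dx ∧ dy: 7*y
  coeff of dx ∧ dz: -3*y
  coeff of dy ∧ dz: -3*x + 3*z
Step 2: Apply d again to each 2-form coefficient. The only possible 3-form in R^3 is dx ∧ dy ∧ dz, with coefficient
  ∂(coeff of dy∧dz)/∂x - ∂(coeff of dx∧dz)/∂y + ∂(coeff of dx∧dy)/∂z
  = ∂/∂x (-3*x + 3*z) - ∂/∂y (-3*y) + ∂/∂z (7*y).
Each of these terms simplifies to sums of mixed partials that cancel in pairs. The result is 0 (by equality of mixed partials for smooth functions — Schwarz / Clairaut).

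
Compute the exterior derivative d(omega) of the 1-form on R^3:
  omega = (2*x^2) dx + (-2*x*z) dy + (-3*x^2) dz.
d(omega) = (-2*z) dx ∧ dy + (-6*x) dx ∧ dz + (2*x) dy ∧ dz

For a 1-form omega = sum_i f_i dx_i, the exterior derivative is
  d(omega) = sum_{i < j} (∂f_j/∂x_i - ∂f_i/∂x_j) dx_i ∧ dx_j.
  coefficient of dx ∧ dy: ∂f_2/∂x - ∂f_1/∂y = ∂(-2*x*z)/∂x - ∂(2*x^2)/∂y = -2*z
  coefficient of dx ∧ dz: ∂f_3/∂x - ∂f_1/∂z = ∂(-3*x^2)/∂x - ∂(2*x^2)/∂z = -6*x
  coefficient of dy ∧ dz: ∂f_3/∂y - ∂f_2/∂z = ∂(-3*x^2)/∂y - ∂(-2*x*z)/∂z = 2*x
Assembling: d(omega) = (-2*z) dx ∧ dy + (-6*x) dx ∧ dz + (2*x) dy ∧ dz.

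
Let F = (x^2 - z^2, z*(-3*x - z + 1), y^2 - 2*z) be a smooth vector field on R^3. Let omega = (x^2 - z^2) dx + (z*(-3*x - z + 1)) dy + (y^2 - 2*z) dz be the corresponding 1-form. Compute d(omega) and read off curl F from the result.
d(omega) = (3*x + 2*y + 2*z - 1) dy ∧ dz + (-2*z) dz ∧ dx + (-3*z) dx ∧ dy; curl F = (3*x + 2*y + 2*z - 1, -2*z, -3*z)

d omega = sum_{i<j} (∂f_j/∂x_i - ∂f_i/∂x_j) dx_i ∧ dx_j. Under the identification (dy ∧ dz, dz ∧ dx, dx ∧ dy) ↔ (e_x, e_y, e_z), the coefficients are exactly the components of curl F. Compute:
  ∂R/∂y - ∂Q/∂z = (2*y) - (-3*x - 2*z + 1) = 3*x + 2*y + 2*z - 1
  ∂P/∂z - ∂R/∂x = (-2*z) - (0) = -2*z
  ∂Q/∂x - ∂P/∂y = (-3*z) - (0) = -3*z.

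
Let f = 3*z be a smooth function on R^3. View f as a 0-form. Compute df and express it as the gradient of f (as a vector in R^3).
df = (0) dx + (0) dy + (3) dz; grad f = (0, 0, 3)

For a 0-form f, d f = (∂f/∂x) dx + (∂f/∂y) dy + (∂f/∂z) dz. The components of the vector representation are exactly the entries of grad f in Cartesian coordinates:
  ∂f/∂x = 0
  ∂f/∂y = 0
  ∂f/∂z = 3.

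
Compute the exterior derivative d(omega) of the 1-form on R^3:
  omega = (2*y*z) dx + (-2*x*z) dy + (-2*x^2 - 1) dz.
d(omega) = (-4*z) dx ∧ dy + (-4*x - 2*y) dx ∧ dz + (2*x) dy ∧ dz

For a 1-form omega = sum_i f_i dx_i, the exterior derivative is
  d(omega) = sum_{i < j} (∂f_j/∂x_i - ∂f_i/∂x_j) dx_i ∧ dx_j.
  coefficient of dx ∧ dy: ∂f_2/∂x - ∂f_1/∂y = ∂(-2*x*z)/∂x - ∂(2*y*z)/∂y = -4*z
  coefficient of dx ∧ dz: ∂f_3/∂x - ∂f_1/∂z = ∂(-2*x^2 - 1)/∂x - ∂(2*y*z)/∂z = -4*x - 2*y
  coefficient of dy ∧ dz: ∂f_3/∂y - ∂f_2/∂z = ∂(-2*x^2 - 1)/∂y - ∂(-2*x*z)/∂z = 2*x
Assembling: d(omega) = (-4*z) dx ∧ dy + (-4*x - 2*y) dx ∧ dz + (2*x) dy ∧ dz.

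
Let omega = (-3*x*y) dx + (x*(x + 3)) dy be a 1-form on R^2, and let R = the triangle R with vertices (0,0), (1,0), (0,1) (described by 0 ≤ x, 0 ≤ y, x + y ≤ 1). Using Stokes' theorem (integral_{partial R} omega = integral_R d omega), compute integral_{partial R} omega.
integral_(partial R) omega = 7/3

Stokes: integral_partial_R omega = integral_R d omega with d omega = (∂Q/∂x - ∂P/∂y) dx ∧ dy.
  ∂Q/∂x = 2*x + 3
  ∂P/∂y = -3*x
  integrand = ∂Q/∂x - ∂P/∂y = 5*x + 3.
Integrating over R: integral_0^1 integral_0^{1-x} (5*x + 3) dy dx = 7/3.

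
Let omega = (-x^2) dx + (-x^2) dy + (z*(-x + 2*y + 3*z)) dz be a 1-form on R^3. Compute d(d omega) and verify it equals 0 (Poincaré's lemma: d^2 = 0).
d(d omega) = 0

Step 1: d omega = sum_{i<j} (∂f_j/∂x_i - ∂f_i/∂x_j) dx_i ∧ dx_j:
  coeff of dx ∧ dy: -2*x
  coeff of dx ∧ dz: -z
  coeff of dy ∧ dz: 2*z
Step 2: Apply d again to each 2-form coefficient. The only possible 3-form in R^3 is dx ∧ dy ∧ dz, with coefficient
  ∂(coeff of dy∧dz)/∂x - ∂(coeff of dx∧dz)/∂y + ∂(coeff of dx∧dy)/∂z
  = ∂/∂x (2*z) - ∂/∂y (-z) + ∂/∂z (-2*x).
Each of these terms simplifies to sums of mixed partials that cancel in pairs. The result is 0 (by equality of mixed partials for smooth functions — Schwarz / Clairaut).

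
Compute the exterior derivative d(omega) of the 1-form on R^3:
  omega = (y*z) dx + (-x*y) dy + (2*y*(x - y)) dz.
d(omega) = (-y - z) dx ∧ dy + (y) dx ∧ dz + (2*x - 4*y) dy ∧ dz

For a 1-form omega = sum_i f_i dx_i, the exterior derivative is
  d(omega) = sum_{i < j} (∂f_j/∂x_i - ∂f_i/∂x_j) dx_i ∧ dx_j.
  coefficient of dx ∧ dy: ∂f_2/∂x - ∂f_1/∂y = ∂(-x*y)/∂x - ∂(y*z)/∂y = -y - z
  coefficient of dx ∧ dz: ∂f_3/∂x - ∂f_1/∂z = ∂(2*y*(x - y))/∂x - ∂(y*z)/∂z = y
  coefficient of dy ∧ dz: ∂f_3/∂y - ∂f_2/∂z = ∂(2*y*(x - y))/∂y - ∂(-x*y)/∂z = 2*x - 4*y
Assembling: d(omega) = (-y - z) dx ∧ dy + (y) dx ∧ dz + (2*x - 4*y) dy ∧ dz.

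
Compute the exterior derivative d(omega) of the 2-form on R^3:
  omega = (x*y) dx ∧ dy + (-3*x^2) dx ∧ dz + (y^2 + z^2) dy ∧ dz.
d(omega) = 0

For a 2-form omega = sum_{i<j} g_{ij} dx_i ∧ dx_j, the exterior derivative is
  d(omega) = sum_{i<j} d(g_{ij}) ∧ dx_i ∧ dx_j = sum_{i<j, k} (∂g_{ij}/∂x_k) dx_k ∧ dx_i ∧ dx_j.
Expand each term, using dx_k ∧ dx_i ∧ dx_j = sgn(permutation) dx_{(a)} ∧ dx_{(b)} ∧ dx_{(c)} with (a < b < c) sorted:

Collecting like 3-forms: d(omega) = 0.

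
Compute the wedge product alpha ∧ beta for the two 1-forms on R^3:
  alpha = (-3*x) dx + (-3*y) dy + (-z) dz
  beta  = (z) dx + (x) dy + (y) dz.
alpha ∧ beta = (-3*x^2 + 3*y*z) dx ∧ dy + (-3*x*y + z^2) dx ∧ dz + (x*z - 3*y^2) dy ∧ dz

Distribute the wedge, using dx_i ∧ dx_j = -dx_j ∧ dx_i and dx_i ∧ dx_i = 0. For each pair (i, j) with i < j, the coefficient of dx_i ∧ dx_j in alpha ∧ beta is (alpha_i * beta_j - alpha_j * beta_i). Collecting: alpha ∧ beta = (-3*x^2 + 3*y*z) dx ∧ dy + (-3*x*y + z^2) dx ∧ dz + (x*z - 3*y^2) dy ∧ dz.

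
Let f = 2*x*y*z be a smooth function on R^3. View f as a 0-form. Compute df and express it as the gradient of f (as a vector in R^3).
df = (2*y*z) dx + (2*x*z) dy + (2*x*y) dz; grad f = (2*y*z, 2*x*z, 2*x*y)

For a 0-form f, d f = (∂f/∂x) dx + (∂f/∂y) dy + (∂f/∂z) dz. The components of the vector representation are exactly the entries of grad f in Cartesian coordinates:
  ∂f/∂x = 2*y*z
  ∂f/∂y = 2*x*z
  ∂f/∂z = 2*x*y.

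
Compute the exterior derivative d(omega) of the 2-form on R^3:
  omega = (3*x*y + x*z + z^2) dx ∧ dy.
d(omega) = (x + 2*z) dx ∧ dy ∧ dz

For a 2-form omega = sum_{i<j} g_{ij} dx_i ∧ dx_j, the exterior derivative is
  d(omega) = sum_{i<j} d(g_{ij}) ∧ dx_i ∧ dx_j = sum_{i<j, k} (∂g_{ij}/∂x_k) dx_k ∧ dx_i ∧ dx_j.
Expand each term, using dx_k ∧ dx_i ∧ dx_j = sgn(permutation) dx_{(a)} ∧ dx_{(b)} ∧ dx_{(c)} with (a < b < c) sorted:
  d(3*x*y + x*z + z^2) includes (∂/∂z)(3*x*y + x*z + z^2) dz = (x + 2*z) dz, which multiplied by dx ∧ dy gives (x + 2*z) dx ∧ dy ∧ dz
Collecting like 3-forms: d(omega) = (x + 2*z) dx ∧ dy ∧ dz.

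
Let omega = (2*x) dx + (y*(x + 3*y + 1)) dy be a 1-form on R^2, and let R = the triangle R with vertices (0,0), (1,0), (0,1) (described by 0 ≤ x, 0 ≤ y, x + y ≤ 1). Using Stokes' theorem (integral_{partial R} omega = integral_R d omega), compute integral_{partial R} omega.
integral_(partial R) omega = 1/6

Stokes: integral_partial_R omega = integral_R d omega with d omega = (∂Q/∂x - ∂P/∂y) dx ∧ dy.
  ∂Q/∂x = y
  ∂P/∂y = 0
  integrand = ∂Q/∂x - ∂P/∂y = y.
Integrating over R: integral_0^1 integral_0^{1-x} (y) dy dx = 1/6.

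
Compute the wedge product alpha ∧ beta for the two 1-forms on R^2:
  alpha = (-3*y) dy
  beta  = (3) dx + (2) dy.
alpha ∧ beta = (9*y) dx ∧ dy

Distribute the wedge, using dx_i ∧ dx_j = -dx_j ∧ dx_i and dx_i ∧ dx_i = 0. For each pair (i, j) with i < j, the coefficient of dx_i ∧ dx_j in alpha ∧ beta is (alpha_i * beta_j - alpha_j * beta_i). Collecting: alpha ∧ beta = (9*y) dx ∧ dy.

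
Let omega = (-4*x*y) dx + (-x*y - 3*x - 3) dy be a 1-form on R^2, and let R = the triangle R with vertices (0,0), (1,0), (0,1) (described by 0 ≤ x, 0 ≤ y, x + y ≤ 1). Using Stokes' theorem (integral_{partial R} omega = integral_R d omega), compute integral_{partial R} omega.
integral_(partial R) omega = -1

Stokes: integral_partial_R omega = integral_R d omega with d omega = (∂Q/∂x - ∂P/∂y) dx ∧ dy.
  ∂Q/∂x = -y - 3
  ∂P/∂y = -4*x
  integrand = ∂Q/∂x - ∂P/∂y = 4*x - y - 3.
Integrating over R: integral_0^1 integral_0^{1-x} (4*x - y - 3) dy dx = -1.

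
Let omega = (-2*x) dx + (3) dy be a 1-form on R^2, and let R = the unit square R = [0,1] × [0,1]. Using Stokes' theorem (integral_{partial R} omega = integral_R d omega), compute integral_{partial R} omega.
integral_(partial R) omega = 0

Stokes: integral_partial_R omega = integral_R d omega with d omega = (∂Q/∂x - ∂P/∂y) dx ∧ dy.
  ∂Q/∂x = 0
  ∂P/∂y = 0
  integrand = ∂Q/∂x - ∂P/∂y = 0.
Integrating over R: integral_0^1 integral_0^1 (0) dx dy = 0.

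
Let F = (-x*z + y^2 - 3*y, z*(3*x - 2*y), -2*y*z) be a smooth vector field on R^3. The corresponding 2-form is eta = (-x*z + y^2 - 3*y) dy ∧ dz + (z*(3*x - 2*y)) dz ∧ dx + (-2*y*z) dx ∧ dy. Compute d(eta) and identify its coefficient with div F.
d(eta) = (-2*y - 3*z) dx ∧ dy ∧ dz; div F = -2*y - 3*z

For a 2-form in R^3 of the form above, applying d gives a 3-form with coefficient ∂P/∂x + ∂Q/∂y + ∂R/∂z:
  ∂P/∂x = -z
  ∂Q/∂y = -2*z
  ∂R/∂z = -2*y
Sum = -2*y - 3*z, which is exactly div F.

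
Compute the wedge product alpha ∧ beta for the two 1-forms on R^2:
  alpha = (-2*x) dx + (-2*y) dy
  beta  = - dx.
alpha ∧ beta = (-2*y) dx ∧ dy

Distribute the wedge, using dx_i ∧ dx_j = -dx_j ∧ dx_i and dx_i ∧ dx_i = 0. For each pair (i, j) with i < j, the coefficient of dx_i ∧ dx_j in alpha ∧ beta is (alpha_i * beta_j - alpha_j * beta_i). Collecting: alpha ∧ beta = (-2*y) dx ∧ dy.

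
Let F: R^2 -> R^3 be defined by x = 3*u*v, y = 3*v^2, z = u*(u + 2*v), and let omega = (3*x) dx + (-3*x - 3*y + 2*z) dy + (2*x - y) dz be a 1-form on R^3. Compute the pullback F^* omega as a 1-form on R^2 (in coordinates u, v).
F^* omega = (3*v*(4*u^2 + 11*u*v - 2*v^2)) du + (3*v*(17*u^2 - 12*u*v - 18*v^2)) dv

Using F^*(f dg) = (f ∘ F) d(g ∘ F), substitute each coordinate x_i by F_i(u, v) in f_i, and replace dx_i by d F_i = (∂F_i/∂u) du + (∂F_i/∂v) dv.
  For the x component: f_1(F) = 9*u*v; d F_1 = (3*v) du + (3*u) dv
  For the y component: f_2(F) = 2*u^2 - 5*u*v - 9*v^2; d F_2 = (0) du + (6*v) dv
  For the z component: f_3(F) = 3*v*(2*u - v); d F_3 = (2*u + 2*v) du + (2*u) dv
Combining and collecting du, dv coefficients:
  coeff of du: 3*v*(4*u^2 + 11*u*v - 2*v^2)
  coeff of dv: 3*v*(17*u^2 - 12*u*v - 18*v^2)
F^* omega = (3*v*(4*u^2 + 11*u*v - 2*v^2)) du + (3*v*(17*u^2 - 12*u*v - 18*v^2)) dv.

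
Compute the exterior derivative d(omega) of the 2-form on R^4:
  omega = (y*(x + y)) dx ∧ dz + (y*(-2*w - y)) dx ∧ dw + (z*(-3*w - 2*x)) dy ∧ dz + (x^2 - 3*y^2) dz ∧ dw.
d(omega) = (-x - 2*y - 2*z) dx ∧ dy ∧ dz + (2*w + 2*y) dx ∧ dy ∧ dw + (-6*y - 3*z) dy ∧ dz ∧ dw + (2*x) dx ∧ dz ∧ dw

For a 2-form omega = sum_{i<j} g_{ij} dx_i ∧ dx_j, the exterior derivative is
  d(omega) = sum_{i<j} d(g_{ij}) ∧ dx_i ∧ dx_j = sum_{i<j, k} (∂g_{ij}/∂x_k) dx_k ∧ dx_i ∧ dx_j.
Expand each term, using dx_k ∧ dx_i ∧ dx_j = sgn(permutation) dx_{(a)} ∧ dx_{(b)} ∧ dx_{(c)} with (a < b < c) sorted:
  d(y*(x + y)) includes (∂/∂y)(y*(x + y)) dy = (x + 2*y) dy, which multiplied by dx ∧ dz gives (-x - 2*y) dx ∧ dy ∧ dz
  d(y*(-2*w - y)) includes (∂/∂y)(y*(-2*w - y)) dy = (-2*w - 2*y) dy, which multiplied by dx ∧ dw gives (2*w + 2*y) dx ∧ dy ∧ dw
  d(z*(-3*w - 2*x)) includes (∂/∂x)(z*(-3*w - 2*x)) dx = (-2*z) dx, which multiplied by dy ∧ dz gives (-2*z) dx ∧ dy ∧ dz
  d(z*(-3*w - 2*x)) includes (∂/∂w)(z*(-3*w - 2*x)) dw = (-3*z) dw, which multiplied by dy ∧ dz gives (-3*z) dy ∧ dz ∧ dw
  d(x^2 - 3*y^2) includes (∂/∂x)(x^2 - 3*y^2) dx = (2*x) dx, which multiplied by dz ∧ dw gives (2*x) dx ∧ dz ∧ dw
  d(x^2 - 3*y^2) includes (∂/∂y)(x^2 - 3*y^2) dy = (-6*y) dy, which multiplied by dz ∧ dw gives (-6*y) dy ∧ dz ∧ dw
Collecting like 3-forms: d(omega) = (-x - 2*y - 2*z) dx ∧ dy ∧ dz + (2*w + 2*y) dx ∧ dy ∧ dw + (-6*y - 3*z) dy ∧ dz ∧ dw + (2*x) dx ∧ dz ∧ dw.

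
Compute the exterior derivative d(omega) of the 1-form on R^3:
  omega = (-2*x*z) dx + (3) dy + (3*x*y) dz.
d(omega) = (2*x + 3*y) dx ∧ dz + (3*x) dy ∧ dz

For a 1-form omega = sum_i f_i dx_i, the exterior derivative is
  d(omega) = sum_{i < j} (∂f_j/∂x_i - ∂f_i/∂x_j) dx_i ∧ dx_j.
  coefficient of dx ∧ dz: ∂f_3/∂x - ∂f_1/∂z = ∂(3*x*y)/∂x - ∂(-2*x*z)/∂z = 2*x + 3*y
  coefficient of dy ∧ dz: ∂f_3/∂y - ∂f_2/∂z = ∂(3*x*y)/∂y - ∂(3)/∂z = 3*x
Assembling: d(omega) = (2*x + 3*y) dx ∧ dz + (3*x) dy ∧ dz.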